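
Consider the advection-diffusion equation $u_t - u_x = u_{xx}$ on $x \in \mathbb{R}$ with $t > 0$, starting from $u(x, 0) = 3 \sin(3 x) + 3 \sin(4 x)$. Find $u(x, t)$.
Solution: Moving frame: $\eta = x + t$, $\sigma = t$, $u = w(\eta,\sigma)$, so $u_t = w_{\sigma} + w_{\eta}$ and $u_{xx} = w_{\eta\eta}$.
Hence $u_t - u_x = w_{\sigma}$ and the PDE becomes the heat equation $w_{\sigma} = w_{\eta\eta}$ on $\eta \in \mathbb{R}$.
Initial data: $w(\eta,0) = u(\eta,0) = 3 \sin(3 \eta) + 3 \sin(4 \eta)$. Each mode $\sin(n\eta)$ decays as $e^{-n^2\sigma}$ on $\mathbb{R}$, so $w(\eta,\sigma) = \sum c_n e^{-n^2\sigma} \sin(n\eta)$ with $c_3=3, c_4=3$: $w(\eta,\sigma) = 3 e^{-9 \sigma} \sin(3 \eta) + 3 e^{-16 \sigma} \sin(4 \eta)$.
Substituting back: $u(x,t) = w(x + t, t)$.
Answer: $u(x, t) = 3 e^{-9 t} \sin(3 t + 3 x) + 3 e^{-16 t} \sin(4 t + 4 x)$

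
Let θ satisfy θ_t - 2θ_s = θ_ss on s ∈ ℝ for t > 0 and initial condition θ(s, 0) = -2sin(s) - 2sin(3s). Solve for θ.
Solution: Change to a moving frame: let η = s + 2t, σ = t and write θ(s,t) = u(η,σ).
By the chain rule θ_t = u_σ + 2u_η, θ_s = u_η, θ_ss = u_ηη.
Then θ_t - 2θ_s = u_σ: the advection term cancels and the PDE becomes the heat equation u_σ = u_ηη on η ∈ ℝ.
Initial data: u(η,0) = θ(η,0) = -2sin(η) - 2sin(3η).
On η ∈ ℝ each mode satisfies (sin(nη))″ = -n² sin(nη), so exp(-n²σ) sin(nη) solves the heat equation; by superposition u(η,σ) = Σ c_n exp(-n²σ) sin(nη).
Reading off the coefficients: c_1=-2, c_3=-2, so u(η,σ) = -2exp(-σ)sin(η) - 2exp(-9σ)sin(3η).
Substituting back η = s + 2t, σ = t: θ(s,t) = u(s + 2t, t).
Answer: θ(s, t) = -2exp(-t)sin(s + 2t) - 2exp(-9t)sin(3s + 6t)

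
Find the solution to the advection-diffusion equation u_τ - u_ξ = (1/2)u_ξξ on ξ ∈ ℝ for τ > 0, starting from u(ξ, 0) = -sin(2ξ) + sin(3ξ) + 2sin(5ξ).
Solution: Change to a moving frame: let η = ξ + τ, σ = τ and write u(ξ,τ) = w(η,σ).
By the chain rule u_τ = w_σ + w_η, u_ξ = w_η, u_ξξ = w_ηη.
Then u_τ - u_ξ = w_σ: the advection term cancels and the PDE becomes the heat equation w_σ = (1/2)w_ηη on η ∈ ℝ.
Initial data: w(η,0) = u(η,0) = -sin(2η) + sin(3η) + 2sin(5η).
On η ∈ ℝ each mode satisfies (sin(nη))″ = -n² sin(nη), so exp(-n²σ/2) sin(nη) solves the heat equation; by superposition w(η,σ) = Σ c_n exp(-n²σ/2) sin(nη).
Reading off the coefficients: c_2=-1, c_3=1, c_5=2, so w(η,σ) = -exp(-2σ)sin(2η) + exp(-9σ/2)sin(3η) + 2exp(-25σ/2)sin(5η).
Substituting back η = ξ + τ, σ = τ: u(ξ,τ) = w(ξ + τ, τ).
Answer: u(ξ, τ) = -exp(-2τ)sin(2ξ + 2τ) + exp(-9τ/2)sin(3ξ + 3τ) + 2exp(-25τ/2)sin(5ξ + 5τ)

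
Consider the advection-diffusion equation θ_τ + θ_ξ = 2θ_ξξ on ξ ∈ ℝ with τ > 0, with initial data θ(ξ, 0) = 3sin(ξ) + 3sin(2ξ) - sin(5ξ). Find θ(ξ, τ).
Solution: Change to a moving frame: let η = ξ - τ, σ = τ and write θ(ξ,τ) = u(η,σ).
By the chain rule θ_τ = u_σ - u_η, θ_ξ = u_η, θ_ξξ = u_ηη.
Then θ_τ + θ_ξ = u_σ: the advection term cancels and the PDE becomes the heat equation u_σ = 2u_ηη on η ∈ ℝ.
Initial data: u(η,0) = θ(η,0) = 3sin(η) + 3sin(2η) - sin(5η).
On η ∈ ℝ each mode satisfies (sin(nη))″ = -n² sin(nη), so exp(-2n²σ) sin(nη) solves the heat equation; by superposition u(η,σ) = Σ c_n exp(-2n²σ) sin(nη).
Reading off the coefficients: c_1=3, c_2=3, c_5=-1, so u(η,σ) = 3exp(-2σ)sin(η) + 3exp(-8σ)sin(2η) - exp(-50σ)sin(5η).
Substituting back η = ξ - τ, σ = τ: θ(ξ,τ) = u(ξ - τ, τ).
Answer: θ(ξ, τ) = 3exp(-2τ)sin(ξ - τ) + 3exp(-8τ)sin(2ξ - 2τ) - exp(-50τ)sin(5ξ - 5τ)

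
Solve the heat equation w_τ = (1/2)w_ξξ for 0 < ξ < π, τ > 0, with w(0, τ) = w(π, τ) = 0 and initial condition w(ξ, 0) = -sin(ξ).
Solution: Separating variables: w = Σ c_n exp(-n²τ/2) sin(nξ). From w(ξ,0) = -sin(ξ): c_1=-1.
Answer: w(ξ, τ) = -exp(-τ/2)sin(ξ)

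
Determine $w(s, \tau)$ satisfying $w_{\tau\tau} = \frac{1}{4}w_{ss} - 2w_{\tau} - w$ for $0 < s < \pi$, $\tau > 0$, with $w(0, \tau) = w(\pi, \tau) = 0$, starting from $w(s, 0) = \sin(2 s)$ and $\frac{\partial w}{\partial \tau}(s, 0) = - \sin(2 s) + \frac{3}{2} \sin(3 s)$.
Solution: Substitute $w = e^{-\tau}u$.
Then $w_{\tau} = e^{-\tau}(u_{\tau} - u)$, $w_{\tau\tau} = e^{-\tau}(u_{\tau\tau} - 2u_{\tau} + u)$, $w_{ss} = e^{-\tau}u_{ss}$; substituting and dividing by $e^{-\tau}$, the lower-order terms cancel: $u_{\tau\tau} = \frac{1}{4}u_{ss}$ (standard wave equation).
Data for $u$: $u(s,0) = w(s,0) = \sin(2 s)$; $u_{\tau}(s,0) = w_{\tau}(s,0) + w(s,0) = \frac{3}{2} \sin(3 s)$. The boundary conditions carry over: $u(0,\tau) = u(\pi,\tau) = 0$.
Separating variables: $u = \sum [A_n \cos(\omega_n \tau) + B_n \sin(\omega_n \tau)] \sin(ns)$, $\omega_n = n/2$. From ICs ($B_n$ = velocity coefficient / $\omega_n$): $A_2=1, B_3=1$.
So $u(s,\tau) = \sin(2 s) \cos(\tau) + \sin(3 s) \sin(3 \tau/2)$, and $w(s,\tau) = e^{-\tau}u(s,\tau)$.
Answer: $w(s, \tau) = e^{-\tau} \sin(3 \tau/2) \sin(3 s) + e^{-\tau} \sin(2 s) \cos(\tau)$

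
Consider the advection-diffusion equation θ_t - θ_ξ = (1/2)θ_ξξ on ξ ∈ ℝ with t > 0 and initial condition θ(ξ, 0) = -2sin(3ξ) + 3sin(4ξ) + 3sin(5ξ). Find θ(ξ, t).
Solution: Change to a moving frame: let η = ξ + t, σ = t and write θ(ξ,t) = u(η,σ).
By the chain rule θ_t = u_σ + u_η, θ_ξ = u_η, θ_ξξ = u_ηη.
Then θ_t - θ_ξ = u_σ: the advection term cancels and the PDE becomes the heat equation u_σ = (1/2)u_ηη on η ∈ ℝ.
Initial data: u(η,0) = θ(η,0) = -2sin(3η) + 3sin(4η) + 3sin(5η).
On η ∈ ℝ each mode satisfies (sin(nη))″ = -n² sin(nη), so exp(-n²σ/2) sin(nη) solves the heat equation; by superposition u(η,σ) = Σ c_n exp(-n²σ/2) sin(nη).
Reading off the coefficients: c_3=-2, c_4=3, c_5=3, so u(η,σ) = 3exp(-8σ)sin(4η) - 2exp(-9σ/2)sin(3η) + 3exp(-25σ/2)sin(5η).
Substituting back η = ξ + t, σ = t: θ(ξ,t) = u(ξ + t, t).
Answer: θ(ξ, t) = 3exp(-8t)sin(4t + 4ξ) - 2exp(-9t/2)sin(3t + 3ξ) + 3exp(-25t/2)sin(5t + 5ξ)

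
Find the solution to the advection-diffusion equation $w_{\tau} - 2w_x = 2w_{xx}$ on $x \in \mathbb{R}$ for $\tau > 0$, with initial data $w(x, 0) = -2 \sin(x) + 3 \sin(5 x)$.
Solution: Change to a moving frame: let $\eta = x + 2\tau$, $\sigma = \tau$ and write $w(x,\tau) = u(\eta,\sigma)$.
By the chain rule $w_{\tau} = u_{\sigma} + 2u_{\eta}$, $w_x = u_{\eta}$, $w_{xx} = u_{\eta\eta}$.
Then $w_{\tau} - 2w_x = u_{\sigma}$: the advection term cancels and the PDE becomes the heat equation $u_{\sigma} = 2u_{\eta\eta}$ on $\eta \in \mathbb{R}$.
Initial data: $u(\eta,0) = w(\eta,0) = -2 \sin(\eta) + 3 \sin(5 \eta)$.
On $\eta \in \mathbb{R}$ each mode satisfies $(\sin(n\eta))'' = -n^2 \sin(n\eta)$, so $e^{-2n^2\sigma} \sin(n\eta)$ solves the heat equation; by superposition $u(\eta,\sigma) = \sum c_n e^{-2n^2\sigma} \sin(n\eta)$.
Reading off the coefficients: $c_1=-2, c_5=3$, so $u(\eta,\sigma) = -2 e^{-2 \sigma} \sin(\eta) + 3 e^{-50 \sigma} \sin(5 \eta)$.
Substituting back $\eta = x + 2\tau$, $\sigma = \tau$: $w(x,\tau) = u(x + 2\tau, \tau)$.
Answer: $w(x, \tau) = -2 e^{-2 \tau} \sin(2 \tau + x) + 3 e^{-50 \tau} \sin(10 \tau + 5 x)$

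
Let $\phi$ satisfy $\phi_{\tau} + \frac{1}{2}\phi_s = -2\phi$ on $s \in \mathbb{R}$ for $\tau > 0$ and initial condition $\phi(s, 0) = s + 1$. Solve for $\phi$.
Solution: Substitute $\phi = e^{-2\tau}u$.
Then $\phi_{\tau} = e^{-2\tau}(u_{\tau} - 2u)$, $\phi_s = e^{-2\tau}u_s$; substituting and dividing by $e^{-2\tau}$, the lower-order terms cancel: $u_{\tau} + \frac{1}{2}u_s = 0$ (standard advection equation).
Data for $u$: $u(s,0) = \phi(s,0) = s + 1$.
By characteristics ($ds/d\tau = 1/2$), $u(s,\tau) = f(s - \frac{1}{2}\tau)$ with $f = u( \cdot , 0)$.
So $u(s,\tau) = s - \frac{1}{2} \tau + 1$, and $\phi(s,\tau) = e^{-2\tau}u(s,\tau)$.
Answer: $\phi(s, \tau) = -\frac{1}{2} \tau e^{-2 \tau} + s e^{-2 \tau} + e^{-2 \tau}$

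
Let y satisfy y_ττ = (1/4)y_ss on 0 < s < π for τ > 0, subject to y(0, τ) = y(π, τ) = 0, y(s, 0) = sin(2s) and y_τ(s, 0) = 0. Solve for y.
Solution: Separating variables: y = Σ [A_n cos(ω_n τ) + B_n sin(ω_n τ)] sin(ns), ω_n = n/2. From ICs: A_2=1.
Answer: y(s, τ) = sin(2s)cos(τ)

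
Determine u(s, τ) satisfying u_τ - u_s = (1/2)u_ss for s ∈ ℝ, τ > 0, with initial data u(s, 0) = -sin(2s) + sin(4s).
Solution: Change to a moving frame: let η = s + τ, σ = τ and write u(s,τ) = w(η,σ).
By the chain rule u_τ = w_σ + w_η, u_s = w_η, u_ss = w_ηη.
Then u_τ - u_s = w_σ: the advection term cancels and the PDE becomes the heat equation w_σ = (1/2)w_ηη on η ∈ ℝ.
Initial data: w(η,0) = u(η,0) = -sin(2η) + sin(4η).
On η ∈ ℝ each mode satisfies (sin(nη))″ = -n² sin(nη), so exp(-n²σ/2) sin(nη) solves the heat equation; by superposition w(η,σ) = Σ c_n exp(-n²σ/2) sin(nη).
Reading off the coefficients: c_2=-1, c_4=1, so w(η,σ) = -exp(-2σ)sin(2η) + exp(-8σ)sin(4η).
Substituting back η = s + τ, σ = τ: u(s,τ) = w(s + τ, τ).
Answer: u(s, τ) = -exp(-2τ)sin(2s + 2τ) + exp(-8τ)sin(4s + 4τ)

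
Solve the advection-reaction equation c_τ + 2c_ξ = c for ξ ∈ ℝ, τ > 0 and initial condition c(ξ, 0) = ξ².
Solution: Substitute c = exp(τ)u, i.e. u = exp(-τ)c.
By the product rule, c_τ = exp(τ)(u_τ + u), c_ξ = exp(τ)u_ξ.
Substituting into the PDE and dividing by exp(τ): u_τ + u + 2u_ξ = u.
The lower-order terms cancel, leaving the standard advection equation u_τ + 2u_ξ = 0.
Initial data for u: u(ξ,0) = c(ξ,0) = ξ².
Solve for u:
  By method of characteristics (waves move right with speed 2):
  Along characteristics ξ - 2τ = const, u is constant, so u(ξ,τ) = f(ξ - 2τ) with f = u(·, 0).
Hence u(ξ,τ) = ξ² - 4ξτ + 4τ².
Transform back: c(ξ,τ) = exp(τ)u(ξ,τ).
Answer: c(ξ, τ) = ξ²exp(τ) - 4ξτexp(τ) + 4τ²exp(τ)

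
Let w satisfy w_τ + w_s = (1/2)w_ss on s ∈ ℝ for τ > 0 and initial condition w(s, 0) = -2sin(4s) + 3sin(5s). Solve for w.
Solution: Change to a moving frame: let η = s - τ, σ = τ and write w(s,τ) = u(η,σ).
By the chain rule w_τ = u_σ - u_η, w_s = u_η, w_ss = u_ηη.
Then w_τ + w_s = u_σ: the advection term cancels and the PDE becomes the heat equation u_σ = (1/2)u_ηη on η ∈ ℝ.
Initial data: u(η,0) = w(η,0) = -2sin(4η) + 3sin(5η).
On η ∈ ℝ each mode satisfies (sin(nη))″ = -n² sin(nη), so exp(-n²σ/2) sin(nη) solves the heat equation; by superposition u(η,σ) = Σ c_n exp(-n²σ/2) sin(nη).
Reading off the coefficients: c_4=-2, c_5=3, so u(η,σ) = -2exp(-8σ)sin(4η) + 3exp(-25σ/2)sin(5η).
Substituting back η = s - τ, σ = τ: w(s,τ) = u(s - τ, τ).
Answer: w(s, τ) = -2exp(-8τ)sin(4s - 4τ) + 3exp(-25τ/2)sin(5s - 5τ)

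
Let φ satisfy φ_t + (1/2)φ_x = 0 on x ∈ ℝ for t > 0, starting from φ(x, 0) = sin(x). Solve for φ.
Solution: By method of characteristics (waves move right with speed 1/2):
Along characteristics x - (1/2)t = const, φ is constant, so φ(x,t) = f(x - (1/2)t) with f = φ(·, 0).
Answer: φ(x, t) = -sin(t/2 - x)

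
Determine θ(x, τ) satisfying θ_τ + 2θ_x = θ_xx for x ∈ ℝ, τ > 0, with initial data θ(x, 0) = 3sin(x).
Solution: Moving frame: η = x - 2τ, σ = τ, θ = u(η,σ), so θ_τ = u_σ - 2u_η and θ_xx = u_ηη.
Hence θ_τ + 2θ_x = u_σ and the PDE becomes the heat equation u_σ = u_ηη on η ∈ ℝ.
Initial data: u(η,0) = θ(η,0) = 3sin(η). Each mode sin(nη) decays as exp(-n²σ) on ℝ, so u(η,σ) = Σ c_n exp(-n²σ) sin(nη) with c_1=3: u(η,σ) = 3exp(-σ)sin(η).
Substituting back: θ(x,τ) = u(x - 2τ, τ).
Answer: θ(x, τ) = 3exp(-τ)sin(x - 2τ)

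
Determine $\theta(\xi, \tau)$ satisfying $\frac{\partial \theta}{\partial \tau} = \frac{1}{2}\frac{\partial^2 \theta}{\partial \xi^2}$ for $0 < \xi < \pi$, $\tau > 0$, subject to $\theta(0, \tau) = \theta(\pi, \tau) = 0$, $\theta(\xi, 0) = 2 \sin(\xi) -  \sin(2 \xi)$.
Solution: Separating variables: $\theta = \sum c_n e^{-n^2\tau/2} \sin(n\xi)$. From $\theta(\xi,0) = 2 \sin(\xi) - \sin(2 \xi)$: $c_1=2, c_2=-1$.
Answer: $\theta(\xi, \tau) = - e^{-2 \tau} \sin(2 \xi) + 2 e^{-\tau/2} \sin(\xi)$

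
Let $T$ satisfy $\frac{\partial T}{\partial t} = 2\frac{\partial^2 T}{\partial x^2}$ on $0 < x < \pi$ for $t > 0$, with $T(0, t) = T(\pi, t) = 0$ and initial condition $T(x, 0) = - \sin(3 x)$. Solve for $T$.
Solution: Separating variables: $T = \sum c_n e^{-2n^2t} \sin(nx)$. From $T(x,0) = - \sin(3 x)$: $c_3=-1$.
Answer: $T(x, t) = - e^{-18 t} \sin(3 x)$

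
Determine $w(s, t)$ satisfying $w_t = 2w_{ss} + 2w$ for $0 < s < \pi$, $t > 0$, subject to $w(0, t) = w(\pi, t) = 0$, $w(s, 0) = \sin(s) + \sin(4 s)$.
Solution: Substitute $w = e^{2t}u$.
Then $w_t = e^{2t}(u_t + 2u)$, $w_{ss} = e^{2t}u_{ss}$; substituting and dividing by $e^{2t}$, the lower-order terms cancel: $u_t = 2u_{ss}$ (standard heat equation).
Data for $u$: $u(s,0) = w(s,0) = \sin(s) + \sin(4 s)$. The boundary conditions carry over: $u(0,t) = u(\pi,t) = 0$.
Separating variables: $u = \sum c_n e^{-2n^2t} \sin(ns)$. From $u(s,0) = \sin(s) + \sin(4 s)$: $c_1=1, c_4=1$.
So $u(s,t) = e^{-2 t} \sin(s) + e^{-32 t} \sin(4 s)$, and $w(s,t) = e^{2t}u(s,t)$.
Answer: $w(s, t) = \sin(s) + e^{-30 t} \sin(4 s)$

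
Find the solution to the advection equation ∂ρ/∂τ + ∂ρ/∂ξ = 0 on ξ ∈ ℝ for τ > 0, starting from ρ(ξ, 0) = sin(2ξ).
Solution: By method of characteristics (waves move right with speed 1):
Along characteristics ξ - τ = const, ρ is constant, so ρ(ξ,τ) = f(ξ - τ) with f = ρ(·, 0).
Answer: ρ(ξ, τ) = sin(2ξ - 2τ)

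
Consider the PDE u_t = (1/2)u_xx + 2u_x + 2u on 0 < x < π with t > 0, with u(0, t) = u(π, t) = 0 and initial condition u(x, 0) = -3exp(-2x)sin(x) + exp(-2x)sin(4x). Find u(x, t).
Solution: Substitute u = exp(-2x)w, i.e. w = exp(2x)u.
By the product rule, u_x = exp(-2x)(w_x - 2w), u_xx = exp(-2x)(w_xx - 4w_x + 4w), u_t = exp(-2x)w_t.
Substituting into the PDE and dividing by exp(-2x): w_t = (1/2)(w_xx - 4w_x + 4w) + 2(w_x - 2w) + 2w.
The lower-order terms cancel, leaving the standard heat equation w_t = (1/2)w_xx.
Initial data for w: w(x,0) = exp(2x)u(x,0) = -3sin(x) + sin(4x). The boundary conditions carry over: w(0,t) = w(π,t) = 0.
Solve for w:
  Using separation of variables w = X(x)T(t):
  Eigenfunctions: sin(nx), n = 1, 2, 3, ...
  General solution: w(x, t) = Σ c_n sin(nx) exp(-n² t/2)
  Matching w(x,0) = -3sin(x) + sin(4x) term by term: c_1=-3, c_4=1.
Hence w(x,t) = exp(-8t)sin(4x) - 3exp(-t/2)sin(x).
Transform back: u(x,t) = exp(-2x)w(x,t).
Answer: u(x, t) = exp(-8t)exp(-2x)sin(4x) - 3exp(-t/2)exp(-2x)sin(x)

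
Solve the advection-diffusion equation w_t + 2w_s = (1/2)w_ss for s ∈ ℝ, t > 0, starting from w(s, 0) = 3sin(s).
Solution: Moving frame: η = s - 2t, σ = t, w = u(η,σ), so w_t = u_σ - 2u_η and w_ss = u_ηη.
Hence w_t + 2w_s = u_σ and the PDE becomes the heat equation u_σ = (1/2)u_ηη on η ∈ ℝ.
Initial data: u(η,0) = w(η,0) = 3sin(η). Each mode sin(nη) decays as exp(-n²σ/2) on ℝ, so u(η,σ) = Σ c_n exp(-n²σ/2) sin(nη) with c_1=3: u(η,σ) = 3exp(-σ/2)sin(η).
Substituting back: w(s,t) = u(s - 2t, t).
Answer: w(s, t) = 3exp(-t/2)sin(s - 2t)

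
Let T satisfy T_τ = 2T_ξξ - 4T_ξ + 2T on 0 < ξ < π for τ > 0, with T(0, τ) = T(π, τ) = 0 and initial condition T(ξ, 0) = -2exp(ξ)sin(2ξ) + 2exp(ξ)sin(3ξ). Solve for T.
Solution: Substitute T = exp(ξ)u, i.e. u = exp(-ξ)T.
By the product rule, T_ξ = exp(ξ)(u_ξ + u), T_ξξ = exp(ξ)(u_ξξ + 2u_ξ + u), T_τ = exp(ξ)u_τ.
Substituting into the PDE and dividing by exp(ξ): u_τ = 2(u_ξξ + 2u_ξ + u) - 4(u_ξ + u) + 2u.
The lower-order terms cancel, leaving the standard heat equation u_τ = 2u_ξξ.
Initial data for u: u(ξ,0) = exp(-ξ)T(ξ,0) = -2sin(2ξ) + 2sin(3ξ). The boundary conditions carry over: u(0,τ) = u(π,τ) = 0.
Solve for u:
  Using separation of variables u = X(ξ)G(τ):
  Eigenfunctions: sin(nξ), n = 1, 2, 3, ...
  General solution: u(ξ, τ) = Σ c_n sin(nξ) exp(-2n² τ)
  Matching u(ξ,0) = -2sin(2ξ) + 2sin(3ξ) term by term: c_2=-2, c_3=2.
Hence u(ξ,τ) = -2exp(-8τ)sin(2ξ) + 2exp(-18τ)sin(3ξ).
Transform back: T(ξ,τ) = exp(ξ)u(ξ,τ).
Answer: T(ξ, τ) = -2exp(ξ)exp(-8τ)sin(2ξ) + 2exp(ξ)exp(-18τ)sin(3ξ)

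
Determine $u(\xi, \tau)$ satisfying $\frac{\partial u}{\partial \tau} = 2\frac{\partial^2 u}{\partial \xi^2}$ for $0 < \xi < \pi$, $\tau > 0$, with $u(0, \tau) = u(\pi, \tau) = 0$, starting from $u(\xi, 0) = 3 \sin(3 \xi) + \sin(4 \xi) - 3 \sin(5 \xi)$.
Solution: Separating variables: $u = \sum c_n e^{-2n^2\tau} \sin(n\xi)$. From $u(\xi,0) = 3 \sin(3 \xi) + \sin(4 \xi) - 3 \sin(5 \xi)$: $c_3=3, c_4=1, c_5=-3$.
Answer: $u(\xi, \tau) = 3 e^{-18 \tau} \sin(3 \xi) + e^{-32 \tau} \sin(4 \xi) - 3 e^{-50 \tau} \sin(5 \xi)$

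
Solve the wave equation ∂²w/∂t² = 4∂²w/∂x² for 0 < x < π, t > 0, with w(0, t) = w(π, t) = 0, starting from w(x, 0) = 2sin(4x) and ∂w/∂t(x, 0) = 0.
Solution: Using separation of variables w = X(x)T(t):
Eigenfunctions: sin(nx), n = 1, 2, 3, ...
General solution: w(x, t) = Σ [A_n cos(2n t) + B_n sin(2n t)] sin(nx)
From w(x,0) = 2sin(4x): A_4=2. From w_t(x,0) = 0: all B_n = 0.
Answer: w(x, t) = 2sin(4x)cos(8t)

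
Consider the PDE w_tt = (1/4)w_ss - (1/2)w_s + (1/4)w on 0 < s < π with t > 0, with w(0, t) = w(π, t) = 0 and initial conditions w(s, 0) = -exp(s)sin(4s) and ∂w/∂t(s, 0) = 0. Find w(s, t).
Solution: Substitute w = exp(s)u.
Then w_s = exp(s)(u_s + u), w_ss = exp(s)(u_ss + 2u_s + u), w_tt = exp(s)u_tt; substituting and dividing by exp(s), the lower-order terms cancel: u_tt = (1/4)u_ss (standard wave equation).
Data for u: u(s,0) = exp(-s)w(s,0) = -sin(4s); u_t(s,0) = exp(-s)w_t(s,0) = 0. The boundary conditions carry over: u(0,t) = u(π,t) = 0.
Separating variables: u = Σ [A_n cos(ω_n t) + B_n sin(ω_n t)] sin(ns), ω_n = n/2. From ICs: A_4=-1.
So u(s,t) = -sin(4s)cos(2t), and w(s,t) = exp(s)u(s,t).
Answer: w(s, t) = -exp(s)sin(4s)cos(2t)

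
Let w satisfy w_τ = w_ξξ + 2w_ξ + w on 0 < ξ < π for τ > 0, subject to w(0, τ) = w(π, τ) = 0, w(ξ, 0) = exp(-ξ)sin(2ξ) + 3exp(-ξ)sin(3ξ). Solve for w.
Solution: Substitute w = exp(-ξ)u, i.e. u = exp(ξ)w.
By the product rule, w_ξ = exp(-ξ)(u_ξ - u), w_ξξ = exp(-ξ)(u_ξξ - 2u_ξ + u), w_τ = exp(-ξ)u_τ.
Substituting into the PDE and dividing by exp(-ξ): u_τ = (u_ξξ - 2u_ξ + u) + 2(u_ξ - u) + u.
The lower-order terms cancel, leaving the standard heat equation u_τ = u_ξξ.
Initial data for u: u(ξ,0) = exp(ξ)w(ξ,0) = sin(2ξ) + 3sin(3ξ). The boundary conditions carry over: u(0,τ) = u(π,τ) = 0.
Solve for u:
  Using separation of variables u = X(ξ)T(τ):
  Eigenfunctions: sin(nξ), n = 1, 2, 3, ...
  General solution: u(ξ, τ) = Σ c_n sin(nξ) exp(-n² τ)
  Matching u(ξ,0) = sin(2ξ) + 3sin(3ξ) term by term: c_2=1, c_3=3.
Hence u(ξ,τ) = exp(-4τ)sin(2ξ) + 3exp(-9τ)sin(3ξ).
Transform back: w(ξ,τ) = exp(-ξ)u(ξ,τ).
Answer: w(ξ, τ) = exp(-ξ)exp(-4τ)sin(2ξ) + 3exp(-ξ)exp(-9τ)sin(3ξ)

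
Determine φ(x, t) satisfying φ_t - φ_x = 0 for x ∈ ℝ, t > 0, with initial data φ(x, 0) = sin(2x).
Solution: By characteristics (dx/dt = -1), φ(x,t) = f(x + t) with f = φ(·, 0).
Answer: φ(x, t) = sin(2t + 2x)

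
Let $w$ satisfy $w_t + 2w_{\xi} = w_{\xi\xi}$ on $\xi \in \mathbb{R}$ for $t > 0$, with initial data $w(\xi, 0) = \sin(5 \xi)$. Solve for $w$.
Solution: Change to a moving frame: let $\eta = \xi - 2t$, $\sigma = t$ and write $w(\xi,t) = u(\eta,\sigma)$.
By the chain rule $w_t = u_{\sigma} - 2u_{\eta}$, $w_{\xi} = u_{\eta}$, $w_{\xi\xi} = u_{\eta\eta}$.
Then $w_t + 2w_{\xi} = u_{\sigma}$: the advection term cancels and the PDE becomes the heat equation $u_{\sigma} = u_{\eta\eta}$ on $\eta \in \mathbb{R}$.
Initial data: $u(\eta,0) = w(\eta,0) = \sin(5 \eta)$.
On $\eta \in \mathbb{R}$ each mode satisfies $(\sin(n\eta))'' = -n^2 \sin(n\eta)$, so $e^{-n^2\sigma} \sin(n\eta)$ solves the heat equation; by superposition $u(\eta,\sigma) = \sum c_n e^{-n^2\sigma} \sin(n\eta)$.
Reading off the coefficients: $c_5=1$, so $u(\eta,\sigma) = e^{-25 \sigma} \sin(5 \eta)$.
Substituting back $\eta = \xi - 2t$, $\sigma = t$: $w(\xi,t) = u(\xi - 2t, t)$.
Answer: $w(\xi, t) = e^{-25 t} \sin(5 \xi - 10 t)$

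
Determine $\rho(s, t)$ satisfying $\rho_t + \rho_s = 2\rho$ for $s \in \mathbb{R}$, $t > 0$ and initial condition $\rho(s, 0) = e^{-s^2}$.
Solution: Substitute $\rho = e^{2t}u$.
Then $\rho_t = e^{2t}(u_t + 2u)$, $\rho_s = e^{2t}u_s$; substituting and dividing by $e^{2t}$, the lower-order terms cancel: $u_t + u_s = 0$ (standard advection equation).
Data for $u$: $u(s,0) = \rho(s,0) = e^{-s^2}$.
By characteristics ($ds/dt = 1$), $u(s,t) = f(s - t)$ with $f = u( \cdot , 0)$.
So $u(s,t) = e^{-(s - t)^2}$, and $\rho(s,t) = e^{2t}u(s,t)$.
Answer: $\rho(s, t) = e^{2 t} e^{-(s - t)^2}$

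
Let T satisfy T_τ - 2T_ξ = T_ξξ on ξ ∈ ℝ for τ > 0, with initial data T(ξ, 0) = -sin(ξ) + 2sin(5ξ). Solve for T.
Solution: Moving frame: η = ξ + 2τ, σ = τ, T = u(η,σ), so T_τ = u_σ + 2u_η and T_ξξ = u_ηη.
Hence T_τ - 2T_ξ = u_σ and the PDE becomes the heat equation u_σ = u_ηη on η ∈ ℝ.
Initial data: u(η,0) = T(η,0) = -sin(η) + 2sin(5η). Each mode sin(nη) decays as exp(-n²σ) on ℝ, so u(η,σ) = Σ c_n exp(-n²σ) sin(nη) with c_1=-1, c_5=2: u(η,σ) = -exp(-σ)sin(η) + 2exp(-25σ)sin(5η).
Substituting back: T(ξ,τ) = u(ξ + 2τ, τ).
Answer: T(ξ, τ) = -exp(-τ)sin(ξ + 2τ) + 2exp(-25τ)sin(5ξ + 10τ)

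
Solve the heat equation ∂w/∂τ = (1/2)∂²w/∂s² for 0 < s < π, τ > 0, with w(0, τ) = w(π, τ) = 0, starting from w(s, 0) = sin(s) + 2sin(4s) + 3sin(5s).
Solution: Separating variables: w = Σ c_n exp(-n²τ/2) sin(ns). From w(s,0) = sin(s) + 2sin(4s) + 3sin(5s): c_1=1, c_4=2, c_5=3.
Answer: w(s, τ) = 2exp(-8τ)sin(4s) + exp(-τ/2)sin(s) + 3exp(-25τ/2)sin(5s)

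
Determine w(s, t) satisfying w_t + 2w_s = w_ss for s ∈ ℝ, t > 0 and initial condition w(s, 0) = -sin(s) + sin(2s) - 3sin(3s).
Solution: Moving frame: η = s - 2t, σ = t, w = u(η,σ), so w_t = u_σ - 2u_η and w_ss = u_ηη.
Hence w_t + 2w_s = u_σ and the PDE becomes the heat equation u_σ = u_ηη on η ∈ ℝ.
Initial data: u(η,0) = w(η,0) = -sin(η) + sin(2η) - 3sin(3η). Each mode sin(nη) decays as exp(-n²σ) on ℝ, so u(η,σ) = Σ c_n exp(-n²σ) sin(nη) with c_1=-1, c_2=1, c_3=-3: u(η,σ) = -exp(-σ)sin(η) + exp(-4σ)sin(2η) - 3exp(-9σ)sin(3η).
Substituting back: w(s,t) = u(s - 2t, t).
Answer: w(s, t) = -exp(-t)sin(s - 2t) + exp(-4t)sin(2s - 4t) - 3exp(-9t)sin(3s - 6t)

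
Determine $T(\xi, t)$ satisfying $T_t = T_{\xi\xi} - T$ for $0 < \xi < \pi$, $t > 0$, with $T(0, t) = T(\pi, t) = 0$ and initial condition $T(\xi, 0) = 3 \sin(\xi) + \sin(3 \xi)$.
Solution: Substitute $T = e^{-t}u$, i.e. $u = e^{t}T$.
By the product rule, $T_t = e^{-t}(u_t - u)$, $T_{\xi\xi} = e^{-t}u_{\xi\xi}$.
Substituting into the PDE and dividing by $e^{-t}$: $u_t - u = u_{\xi\xi} - u$.
The lower-order terms cancel, leaving the standard heat equation $u_t = u_{\xi\xi}$.
Initial data for $u$: $u(\xi,0) = T(\xi,0) = 3 \sin(\xi) + \sin(3 \xi)$. The boundary conditions carry over: $u(0,t) = u(\pi,t) = 0$.
Solve for $u$:
  Using separation of variables $u = X(\xi)G(t)$:
  Eigenfunctions: $\sin(n\xi)$, $n = 1, 2, 3, \ldots$
  General solution: $u(\xi, t) = \sum c_n \sin(n\xi) e^{-n^2 t}$
  Matching $u(\xi,0) = 3 \sin(\xi) + \sin(3 \xi)$ term by term: $c_1=3, c_3=1$.
Hence $u(\xi,t) = 3 e^{-t} \sin(\xi) + e^{-9 t} \sin(3 \xi)$.
Transform back: $T(\xi,t) = e^{-t}u(\xi,t)$.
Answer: $T(\xi, t) = 3 e^{-2 t} \sin(\xi) + e^{-10 t} \sin(3 \xi)$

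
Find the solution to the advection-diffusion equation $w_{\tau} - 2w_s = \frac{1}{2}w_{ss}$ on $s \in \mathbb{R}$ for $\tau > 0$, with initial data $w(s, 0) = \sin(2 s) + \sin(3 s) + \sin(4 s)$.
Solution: Moving frame: $\eta = s + 2\tau$, $\sigma = \tau$, $w = u(\eta,\sigma)$, so $w_{\tau} = u_{\sigma} + 2u_{\eta}$ and $w_{ss} = u_{\eta\eta}$.
Hence $w_{\tau} - 2w_s = u_{\sigma}$ and the PDE becomes the heat equation $u_{\sigma} = \frac{1}{2}u_{\eta\eta}$ on $\eta \in \mathbb{R}$.
Initial data: $u(\eta,0) = w(\eta,0) = \sin(2 \eta) + \sin(3 \eta) + \sin(4 \eta)$. Each mode $\sin(n\eta)$ decays as $e^{-n^2\sigma/2}$ on $\mathbb{R}$, so $u(\eta,\sigma) = \sum c_n e^{-n^2\sigma/2} \sin(n\eta)$ with $c_2=1, c_3=1, c_4=1$: $u(\eta,\sigma) = e^{-2 \sigma} \sin(2 \eta) + e^{-8 \sigma} \sin(4 \eta) + e^{-9 \sigma/2} \sin(3 \eta)$.
Substituting back: $w(s,\tau) = u(s + 2\tau, \tau)$.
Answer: $w(s, \tau) = e^{-2 \tau} \sin(4 \tau + 2 s) + e^{-8 \tau} \sin(8 \tau + 4 s) + e^{-9 \tau/2} \sin(6 \tau + 3 s)$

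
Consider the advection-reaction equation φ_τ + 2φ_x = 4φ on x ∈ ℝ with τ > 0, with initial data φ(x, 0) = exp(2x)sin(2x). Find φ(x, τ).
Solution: Substitute φ = exp(2x)u.
Then φ_x = exp(2x)(u_x + 2u), φ_τ = exp(2x)u_τ; substituting and dividing by exp(2x), the lower-order terms cancel: u_τ + 2u_x = 0 (standard advection equation).
Data for u: u(x,0) = exp(-2x)φ(x,0) = sin(2x).
By characteristics (dx/dτ = 2), u(x,τ) = f(x - 2τ) with f = u(·, 0).
So u(x,τ) = sin(2x - 4τ), and φ(x,τ) = exp(2x)u(x,τ).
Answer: φ(x, τ) = exp(2x)sin(2x - 4τ)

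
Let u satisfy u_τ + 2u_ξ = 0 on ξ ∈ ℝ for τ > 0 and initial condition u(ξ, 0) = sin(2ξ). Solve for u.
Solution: By method of characteristics (waves move right with speed 2):
Along characteristics ξ - 2τ = const, u is constant, so u(ξ,τ) = f(ξ - 2τ) with f = u(·, 0).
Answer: u(ξ, τ) = sin(2ξ - 4τ)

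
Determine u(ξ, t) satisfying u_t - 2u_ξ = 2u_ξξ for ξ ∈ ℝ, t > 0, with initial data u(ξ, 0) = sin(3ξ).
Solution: Change to a moving frame: let η = ξ + 2t, σ = t and write u(ξ,t) = w(η,σ).
By the chain rule u_t = w_σ + 2w_η, u_ξ = w_η, u_ξξ = w_ηη.
Then u_t - 2u_ξ = w_σ: the advection term cancels and the PDE becomes the heat equation w_σ = 2w_ηη on η ∈ ℝ.
Initial data: w(η,0) = u(η,0) = sin(3η).
On η ∈ ℝ each mode satisfies (sin(nη))″ = -n² sin(nη), so exp(-2n²σ) sin(nη) solves the heat equation; by superposition w(η,σ) = Σ c_n exp(-2n²σ) sin(nη).
Reading off the coefficients: c_3=1, so w(η,σ) = exp(-18σ)sin(3η).
Substituting back η = ξ + 2t, σ = t: u(ξ,t) = w(ξ + 2t, t).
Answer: u(ξ, t) = exp(-18t)sin(6t + 3ξ)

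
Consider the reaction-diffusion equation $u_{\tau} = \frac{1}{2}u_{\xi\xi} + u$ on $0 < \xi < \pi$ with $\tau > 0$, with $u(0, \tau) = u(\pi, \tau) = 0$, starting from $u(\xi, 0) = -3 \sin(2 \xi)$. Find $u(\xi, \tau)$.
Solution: Substitute $u = e^{\tau}w$.
Then $u_{\tau} = e^{\tau}(w_{\tau} + w)$, $u_{\xi\xi} = e^{\tau}w_{\xi\xi}$; substituting and dividing by $e^{\tau}$, the lower-order terms cancel: $w_{\tau} = \frac{1}{2}w_{\xi\xi}$ (standard heat equation).
Data for $w$: $w(\xi,0) = u(\xi,0) = -3 \sin(2 \xi)$. The boundary conditions carry over: $w(0,\tau) = w(\pi,\tau) = 0$.
Separating variables: $w = \sum c_n e^{-n^2\tau/2} \sin(n\xi)$. From $w(\xi,0) = -3 \sin(2 \xi)$: $c_2=-3$.
So $w(\xi,\tau) = -3 e^{-2 \tau} \sin(2 \xi)$, and $u(\xi,\tau) = e^{\tau}w(\xi,\tau)$.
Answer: $u(\xi, \tau) = -3 e^{-\tau} \sin(2 \xi)$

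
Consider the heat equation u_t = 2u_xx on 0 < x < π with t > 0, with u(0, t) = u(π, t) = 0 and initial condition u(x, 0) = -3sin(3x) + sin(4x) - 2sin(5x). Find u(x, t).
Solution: Using separation of variables u = X(x)T(t):
Eigenfunctions: sin(nx), n = 1, 2, 3, ...
General solution: u(x, t) = Σ c_n sin(nx) exp(-2n² t)
Matching u(x,0) = -3sin(3x) + sin(4x) - 2sin(5x) term by term: c_3=-3, c_4=1, c_5=-2.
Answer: u(x, t) = -3exp(-18t)sin(3x) + exp(-32t)sin(4x) - 2exp(-50t)sin(5x)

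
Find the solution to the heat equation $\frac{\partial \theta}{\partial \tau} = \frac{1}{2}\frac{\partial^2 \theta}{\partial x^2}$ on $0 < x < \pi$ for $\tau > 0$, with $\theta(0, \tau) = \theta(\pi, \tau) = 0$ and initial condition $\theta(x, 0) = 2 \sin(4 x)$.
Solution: Separating variables: $\theta = \sum c_n e^{-n^2\tau/2} \sin(nx)$. From $\theta(x,0) = 2 \sin(4 x)$: $c_4=2$.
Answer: $\theta(x, \tau) = 2 e^{-8 \tau} \sin(4 x)$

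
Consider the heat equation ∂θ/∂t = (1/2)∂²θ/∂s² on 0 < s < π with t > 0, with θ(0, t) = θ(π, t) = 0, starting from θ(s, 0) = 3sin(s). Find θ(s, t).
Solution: Using separation of variables θ = X(s)G(t):
Eigenfunctions: sin(ns), n = 1, 2, 3, ...
General solution: θ(s, t) = Σ c_n sin(ns) exp(-n² t/2)
Matching θ(s,0) = 3sin(s) term by term: c_1=3.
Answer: θ(s, t) = 3exp(-t/2)sin(s)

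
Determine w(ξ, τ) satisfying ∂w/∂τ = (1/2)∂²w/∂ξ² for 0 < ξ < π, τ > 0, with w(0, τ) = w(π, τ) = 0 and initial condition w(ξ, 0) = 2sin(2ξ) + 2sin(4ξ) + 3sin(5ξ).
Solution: Using separation of variables w = X(ξ)T(τ):
Eigenfunctions: sin(nξ), n = 1, 2, 3, ...
General solution: w(ξ, τ) = Σ c_n sin(nξ) exp(-n² τ/2)
Matching w(ξ,0) = 2sin(2ξ) + 2sin(4ξ) + 3sin(5ξ) term by term: c_2=2, c_4=2, c_5=3.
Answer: w(ξ, τ) = 2exp(-2τ)sin(2ξ) + 2exp(-8τ)sin(4ξ) + 3exp(-25τ/2)sin(5ξ)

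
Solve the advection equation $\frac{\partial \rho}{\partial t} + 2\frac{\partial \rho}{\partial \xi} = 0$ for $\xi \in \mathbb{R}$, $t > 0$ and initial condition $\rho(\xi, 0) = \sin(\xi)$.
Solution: By method of characteristics (waves move right with speed 2):
Along characteristics $\xi - 2t =$ const, $\rho$ is constant, so $\rho(\xi,t) = f(\xi - 2t)$ with $f = \rho( \cdot , 0)$.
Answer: $\rho(\xi, t) = \sin(\xi - 2 t)$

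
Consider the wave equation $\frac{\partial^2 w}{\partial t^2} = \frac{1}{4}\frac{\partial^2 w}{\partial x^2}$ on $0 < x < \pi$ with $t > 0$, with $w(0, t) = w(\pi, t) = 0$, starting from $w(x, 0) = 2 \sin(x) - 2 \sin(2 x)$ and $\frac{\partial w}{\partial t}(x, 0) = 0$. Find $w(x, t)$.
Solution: Separating variables: $w = \sum [A_n \cos(\omega_n t) + B_n \sin(\omega_n t)] \sin(nx)$, $\omega_n = n/2$. From ICs: $A_1=2, A_2=-2$.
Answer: $w(x, t) = 2 \sin(x) \cos(t/2) - 2 \sin(2 x) \cos(t)$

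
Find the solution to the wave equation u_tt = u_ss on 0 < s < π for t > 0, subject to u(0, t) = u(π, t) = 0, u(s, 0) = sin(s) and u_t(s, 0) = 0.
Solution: Using separation of variables u = X(s)T(t):
Eigenfunctions: sin(ns), n = 1, 2, 3, ...
General solution: u(s, t) = Σ [A_n cos(n t) + B_n sin(n t)] sin(ns)
From u(s,0) = sin(s): A_1=1. From u_t(s,0) = 0: all B_n = 0.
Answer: u(s, t) = sin(s)cos(t)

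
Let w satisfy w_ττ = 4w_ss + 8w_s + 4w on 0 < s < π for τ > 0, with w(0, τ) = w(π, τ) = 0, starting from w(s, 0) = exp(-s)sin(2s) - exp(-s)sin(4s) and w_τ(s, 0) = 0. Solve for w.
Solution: Substitute w = exp(-s)u.
Then w_s = exp(-s)(u_s - u), w_ss = exp(-s)(u_ss - 2u_s + u), w_ττ = exp(-s)u_ττ; substituting and dividing by exp(-s), the lower-order terms cancel: u_ττ = 4u_ss (standard wave equation).
Data for u: u(s,0) = exp(s)w(s,0) = sin(2s) - sin(4s); u_τ(s,0) = exp(s)w_τ(s,0) = 0. The boundary conditions carry over: u(0,τ) = u(π,τ) = 0.
Separating variables: u = Σ [A_n cos(ω_n τ) + B_n sin(ω_n τ)] sin(ns), ω_n = 2n. From ICs: A_2=1, A_4=-1.
So u(s,τ) = sin(2s)cos(4τ) - sin(4s)cos(8τ), and w(s,τ) = exp(-s)u(s,τ).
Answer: w(s, τ) = exp(-s)sin(2s)cos(4τ) - exp(-s)sin(4s)cos(8τ)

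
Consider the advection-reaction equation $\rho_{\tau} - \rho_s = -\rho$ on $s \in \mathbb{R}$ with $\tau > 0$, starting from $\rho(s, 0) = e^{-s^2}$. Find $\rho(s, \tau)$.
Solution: Substitute $\rho = e^{-\tau}u$.
Then $\rho_{\tau} = e^{-\tau}(u_{\tau} - u)$, $\rho_s = e^{-\tau}u_s$; substituting and dividing by $e^{-\tau}$, the lower-order terms cancel: $u_{\tau} - u_s = 0$ (standard advection equation).
Data for $u$: $u(s,0) = \rho(s,0) = e^{-s^2}$.
By characteristics ($ds/d\tau = -1$), $u(s,\tau) = f(s + \tau)$ with $f = u( \cdot , 0)$.
So $u(s,\tau) = e^{-(s + \tau)^2}$, and $\rho(s,\tau) = e^{-\tau}u(s,\tau)$.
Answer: $\rho(s, \tau) = e^{-\tau} e^{-(\tau + s)^2}$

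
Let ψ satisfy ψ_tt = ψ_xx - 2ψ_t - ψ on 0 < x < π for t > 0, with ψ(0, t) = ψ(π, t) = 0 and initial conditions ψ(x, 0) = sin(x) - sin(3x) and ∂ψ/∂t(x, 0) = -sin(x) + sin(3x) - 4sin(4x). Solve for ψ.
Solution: Substitute ψ = exp(-t)u, i.e. u = exp(t)ψ.
By the product rule, ψ_t = exp(-t)(u_t - u), ψ_tt = exp(-t)(u_tt - 2u_t + u), ψ_xx = exp(-t)u_xx.
Substituting into the PDE and dividing by exp(-t): u_tt - 2u_t + u = u_xx - 2(u_t - u) - u.
The lower-order terms cancel, leaving the standard wave equation u_tt = u_xx.
Initial data for u: u(x,0) = ψ(x,0) = sin(x) - sin(3x); u_t(x,0) = ψ_t(x,0) + ψ(x,0) = -4sin(4x). The boundary conditions carry over: u(0,t) = u(π,t) = 0.
Solve for u:
  Using separation of variables u = X(x)T(t):
  Eigenfunctions: sin(nx), n = 1, 2, 3, ...
  General solution: u(x, t) = Σ [A_n cos(n t) + B_n sin(n t)] sin(nx)
  From u(x,0) = sin(x) - sin(3x): A_1=1, A_3=-1. From u_t(x,0) = -4sin(4x), using u_t(x,0) = Σ ω_n B_n sin(nx) with ω_n = n: B_4 = (-4)/4 = -1.
Hence u(x,t) = -sin(4t)sin(4x) + sin(x)cos(t) - sin(3x)cos(3t).
Transform back: ψ(x,t) = exp(-t)u(x,t).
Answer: ψ(x, t) = -exp(-t)sin(4t)sin(4x) + exp(-t)sin(x)cos(t) - exp(-t)sin(3x)cos(3t)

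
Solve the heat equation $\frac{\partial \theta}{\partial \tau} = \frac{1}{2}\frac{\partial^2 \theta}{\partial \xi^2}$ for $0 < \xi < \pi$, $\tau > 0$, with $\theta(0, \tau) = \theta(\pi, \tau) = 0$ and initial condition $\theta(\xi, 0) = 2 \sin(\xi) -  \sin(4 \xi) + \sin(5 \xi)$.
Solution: Using separation of variables $\theta = X(\xi)G(\tau)$:
Eigenfunctions: $\sin(n\xi)$, $n = 1, 2, 3, \ldots$
General solution: $\theta(\xi, \tau) = \sum c_n \sin(n\xi) e^{-n^2 \tau/2}$
Matching $\theta(\xi,0) = 2 \sin(\xi) - \sin(4 \xi) + \sin(5 \xi)$ term by term: $c_1=2, c_4=-1, c_5=1$.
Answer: $\theta(\xi, \tau) = - e^{-8 \tau} \sin(4 \xi) + 2 e^{-\tau/2} \sin(\xi) + e^{-25 \tau/2} \sin(5 \xi)$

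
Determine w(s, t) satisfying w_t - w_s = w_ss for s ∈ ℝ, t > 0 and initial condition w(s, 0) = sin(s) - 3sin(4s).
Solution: Change to a moving frame: let η = s + t, σ = t and write w(s,t) = u(η,σ).
By the chain rule w_t = u_σ + u_η, w_s = u_η, w_ss = u_ηη.
Then w_t - w_s = u_σ: the advection term cancels and the PDE becomes the heat equation u_σ = u_ηη on η ∈ ℝ.
Initial data: u(η,0) = w(η,0) = sin(η) - 3sin(4η).
On η ∈ ℝ each mode satisfies (sin(nη))″ = -n² sin(nη), so exp(-n²σ) sin(nη) solves the heat equation; by superposition u(η,σ) = Σ c_n exp(-n²σ) sin(nη).
Reading off the coefficients: c_1=1, c_4=-3, so u(η,σ) = exp(-σ)sin(η) - 3exp(-16σ)sin(4η).
Substituting back η = s + t, σ = t: w(s,t) = u(s + t, t).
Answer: w(s, t) = exp(-t)sin(s + t) - 3exp(-16t)sin(4s + 4t)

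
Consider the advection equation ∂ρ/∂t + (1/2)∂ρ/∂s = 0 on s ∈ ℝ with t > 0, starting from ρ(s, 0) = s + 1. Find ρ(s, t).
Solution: By characteristics (ds/dt = 1/2), ρ(s,t) = f(s - (1/2)t) with f = ρ(·, 0).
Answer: ρ(s, t) = s - (1/2)t + 1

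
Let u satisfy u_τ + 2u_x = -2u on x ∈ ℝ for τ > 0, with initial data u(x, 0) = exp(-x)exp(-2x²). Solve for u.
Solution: Substitute u = exp(-x)w, i.e. w = exp(x)u.
By the product rule, u_x = exp(-x)(w_x - w), u_τ = exp(-x)w_τ.
Substituting into the PDE and dividing by exp(-x): w_τ + 2(w_x - w) = -2w.
The lower-order terms cancel, leaving the standard advection equation w_τ + 2w_x = 0.
Initial data for w: w(x,0) = exp(x)u(x,0) = exp(-2x²).
Solve for w:
  By method of characteristics (waves move right with speed 2):
  Along characteristics x - 2τ = const, w is constant, so w(x,τ) = f(x - 2τ) with f = w(·, 0).
Hence w(x,τ) = exp(-2(x - 2τ)²).
Transform back: u(x,τ) = exp(-x)w(x,τ).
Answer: u(x, τ) = exp(-x)exp(-2(x - 2τ)²)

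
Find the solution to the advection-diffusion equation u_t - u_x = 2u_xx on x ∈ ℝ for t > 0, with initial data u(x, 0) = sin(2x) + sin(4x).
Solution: Moving frame: η = x + t, σ = t, u = w(η,σ), so u_t = w_σ + w_η and u_xx = w_ηη.
Hence u_t - u_x = w_σ and the PDE becomes the heat equation w_σ = 2w_ηη on η ∈ ℝ.
Initial data: w(η,0) = u(η,0) = sin(2η) + sin(4η). Each mode sin(nη) decays as exp(-2n²σ) on ℝ, so w(η,σ) = Σ c_n exp(-2n²σ) sin(nη) with c_2=1, c_4=1: w(η,σ) = exp(-8σ)sin(2η) + exp(-32σ)sin(4η).
Substituting back: u(x,t) = w(x + t, t).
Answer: u(x, t) = exp(-8t)sin(2t + 2x) + exp(-32t)sin(4t + 4x)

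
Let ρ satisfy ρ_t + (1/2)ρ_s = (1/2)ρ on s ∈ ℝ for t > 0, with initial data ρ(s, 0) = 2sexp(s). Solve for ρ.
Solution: Substitute ρ = exp(s)u.
Then ρ_s = exp(s)(u_s + u), ρ_t = exp(s)u_t; substituting and dividing by exp(s), the lower-order terms cancel: u_t + (1/2)u_s = 0 (standard advection equation).
Data for u: u(s,0) = exp(-s)ρ(s,0) = 2s.
By characteristics (ds/dt = 1/2), u(s,t) = f(s - (1/2)t) with f = u(·, 0).
So u(s,t) = 2s - t, and ρ(s,t) = exp(s)u(s,t).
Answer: ρ(s, t) = 2sexp(s) - texp(s)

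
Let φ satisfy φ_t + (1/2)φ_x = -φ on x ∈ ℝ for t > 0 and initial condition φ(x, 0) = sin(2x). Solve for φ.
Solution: Substitute φ = exp(-t)u, i.e. u = exp(t)φ.
By the product rule, φ_t = exp(-t)(u_t - u), φ_x = exp(-t)u_x.
Substituting into the PDE and dividing by exp(-t): u_t - u + (1/2)u_x = -u.
The lower-order terms cancel, leaving the standard advection equation u_t + (1/2)u_x = 0.
Initial data for u: u(x,0) = φ(x,0) = sin(2x).
Solve for u:
  By method of characteristics (waves move right with speed 1/2):
  Along characteristics x - (1/2)t = const, u is constant, so u(x,t) = f(x - (1/2)t) with f = u(·, 0).
Hence u(x,t) = -sin(t - 2x).
Transform back: φ(x,t) = exp(-t)u(x,t).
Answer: φ(x, t) = -exp(-t)sin(t - 2x)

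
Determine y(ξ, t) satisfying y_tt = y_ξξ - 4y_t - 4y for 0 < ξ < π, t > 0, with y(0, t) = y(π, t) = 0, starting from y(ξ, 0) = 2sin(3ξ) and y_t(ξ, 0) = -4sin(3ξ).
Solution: Substitute y = exp(-2t)u, i.e. u = exp(2t)y.
By the product rule, y_t = exp(-2t)(u_t - 2u), y_tt = exp(-2t)(u_tt - 4u_t + 4u), y_ξξ = exp(-2t)u_ξξ.
Substituting into the PDE and dividing by exp(-2t): u_tt - 4u_t + 4u = u_ξξ - 4(u_t - 2u) - 4u.
The lower-order terms cancel, leaving the standard wave equation u_tt = u_ξξ.
Initial data for u: u(ξ,0) = y(ξ,0) = 2sin(3ξ); u_t(ξ,0) = y_t(ξ,0) + 2y(ξ,0) = 0. The boundary conditions carry over: u(0,t) = u(π,t) = 0.
Solve for u:
  Using separation of variables u = X(ξ)T(t):
  Eigenfunctions: sin(nξ), n = 1, 2, 3, ...
  General solution: u(ξ, t) = Σ [A_n cos(n t) + B_n sin(n t)] sin(nξ)
  From u(ξ,0) = 2sin(3ξ): A_3=2. From u_t(ξ,0) = 0: all B_n = 0.
Hence u(ξ,t) = 2sin(3ξ)cos(3t).
Transform back: y(ξ,t) = exp(-2t)u(ξ,t).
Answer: y(ξ, t) = 2exp(-2t)sin(3ξ)cos(3t)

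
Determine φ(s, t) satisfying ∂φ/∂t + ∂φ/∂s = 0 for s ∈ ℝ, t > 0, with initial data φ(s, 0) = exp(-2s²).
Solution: By method of characteristics (waves move right with speed 1):
Along characteristics s - t = const, φ is constant, so φ(s,t) = f(s - t) with f = φ(·, 0).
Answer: φ(s, t) = exp(-2(s - t)²)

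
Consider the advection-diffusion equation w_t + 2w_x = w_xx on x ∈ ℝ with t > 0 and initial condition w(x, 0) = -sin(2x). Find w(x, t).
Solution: Moving frame: η = x - 2t, σ = t, w = u(η,σ), so w_t = u_σ - 2u_η and w_xx = u_ηη.
Hence w_t + 2w_x = u_σ and the PDE becomes the heat equation u_σ = u_ηη on η ∈ ℝ.
Initial data: u(η,0) = w(η,0) = -sin(2η). Each mode sin(nη) decays as exp(-n²σ) on ℝ, so u(η,σ) = Σ c_n exp(-n²σ) sin(nη) with c_2=-1: u(η,σ) = -exp(-4σ)sin(2η).
Substituting back: w(x,t) = u(x - 2t, t).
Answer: w(x, t) = exp(-4t)sin(4t - 2x)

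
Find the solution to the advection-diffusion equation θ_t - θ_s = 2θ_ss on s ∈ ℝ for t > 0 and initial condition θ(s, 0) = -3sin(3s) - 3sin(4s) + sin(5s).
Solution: Moving frame: η = s + t, σ = t, θ = u(η,σ), so θ_t = u_σ + u_η and θ_ss = u_ηη.
Hence θ_t - θ_s = u_σ and the PDE becomes the heat equation u_σ = 2u_ηη on η ∈ ℝ.
Initial data: u(η,0) = θ(η,0) = -3sin(3η) - 3sin(4η) + sin(5η). Each mode sin(nη) decays as exp(-2n²σ) on ℝ, so u(η,σ) = Σ c_n exp(-2n²σ) sin(nη) with c_3=-3, c_4=-3, c_5=1: u(η,σ) = -3exp(-18σ)sin(3η) - 3exp(-32σ)sin(4η) + exp(-50σ)sin(5η).
Substituting back: θ(s,t) = u(s + t, t).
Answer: θ(s, t) = -3exp(-18t)sin(3s + 3t) - 3exp(-32t)sin(4s + 4t) + exp(-50t)sin(5s + 5t)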